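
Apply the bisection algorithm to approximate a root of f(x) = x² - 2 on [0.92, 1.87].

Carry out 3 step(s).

f(x) = x² - 2
Initial interval: [0.92, 1.87]

Iteration 1:
  c_1 = (0.920000 + 1.870000)/2 = 1.395000
  f(c_1) = f(1.395000) = -0.053975
  f(a) × f(c) ≥ 0, new interval: [1.395000, 1.870000]
Iteration 2:
  c_2 = (1.395000 + 1.870000)/2 = 1.632500
  f(c_2) = f(1.632500) = 0.665056
  f(a) × f(c) < 0, new interval: [1.395000, 1.632500]
Iteration 3:
  c_3 = (1.395000 + 1.632500)/2 = 1.513750
  f(c_3) = f(1.513750) = 0.291439
  f(a) × f(c) < 0, new interval: [1.395000, 1.513750]

After 3 iteration(s), the approximation is c_3 = 1.513750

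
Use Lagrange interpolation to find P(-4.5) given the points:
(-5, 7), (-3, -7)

Lagrange interpolation formula:
P(x) = Σ yᵢ × Lᵢ(x)
where Lᵢ(x) = Π_{j≠i} (x - xⱼ)/(xᵢ - xⱼ)

L_0(-4.5) = (-4.5 - (-3))/(-5 - (-3)) = 0.750000
L_1(-4.5) = (-4.5 - (-5))/(-3 - (-5)) = 0.250000

P(-4.5) = 7×L_0(-4.5) + (-7)×L_1(-4.5)
P(-4.5) = 3.500000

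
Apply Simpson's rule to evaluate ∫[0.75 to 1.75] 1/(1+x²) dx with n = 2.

f(x) = 1/(1+x²)
a = 0.75, b = 1.75, n = 2
h = (b - a)/n = 0.500000

Simpson's rule: (h/3)[f(x₀) + 4f(x₁) + 2f(x₂) + ... + f(xₙ)]

x_0 = 0.7500, f(x_0) = 0.640000, coefficient = 1
x_1 = 1.2500, f(x_1) = 0.390244, coefficient = 4
x_2 = 1.7500, f(x_2) = 0.246154, coefficient = 1

I ≈ (0.500000/3) × 2.447129 = 0.407855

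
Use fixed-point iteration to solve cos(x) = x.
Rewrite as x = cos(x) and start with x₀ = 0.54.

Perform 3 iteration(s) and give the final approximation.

Equation: cos(x) = x
Fixed-point form: x = cos(x)
x₀ = 0.54

x_1 = g(0.540000) = 0.857709
x_2 = g(0.857709) = 0.654172
x_3 = g(0.654172) = 0.793552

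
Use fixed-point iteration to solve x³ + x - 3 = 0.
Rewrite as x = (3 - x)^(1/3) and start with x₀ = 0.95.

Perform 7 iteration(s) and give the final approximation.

Equation: x³ + x - 3 = 0
Fixed-point form: x = (3 - x)^(1/3)
x₀ = 0.95

x_1 = g(0.950000) = 1.270334
x_2 = g(1.270334) = 1.200386
x_3 = g(1.200386) = 1.216354
x_4 = g(1.216354) = 1.212745
x_5 = g(1.212745) = 1.213563
x_6 = g(1.213563) = 1.213378
x_7 = g(1.213378) = 1.213419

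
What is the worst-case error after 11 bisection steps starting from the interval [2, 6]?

Bisection error bound: |error| ≤ (b-a)/2^n
|error| ≤ (6 - 2)/2^11 = 4/2^11
|error| ≤ 0.0019531250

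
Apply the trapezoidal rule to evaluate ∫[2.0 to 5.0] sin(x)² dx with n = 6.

f(x) = sin(x)²
a = 2.0, b = 5.0, n = 6
h = (b - a)/n = 0.500000

Trapezoidal rule: (h/2)[f(x₀) + 2f(x₁) + 2f(x₂) + ... + f(xₙ)]

x_0 = 2.0000, f(x_0) = 0.826822, coefficient = 1
x_1 = 2.5000, f(x_1) = 0.358169, coefficient = 2
x_2 = 3.0000, f(x_2) = 0.019915, coefficient = 2
x_3 = 3.5000, f(x_3) = 0.123049, coefficient = 2
x_4 = 4.0000, f(x_4) = 0.572750, coefficient = 2
x_5 = 4.5000, f(x_5) = 0.955565, coefficient = 2
x_6 = 5.0000, f(x_6) = 0.919536, coefficient = 1

I ≈ (0.500000/2) × 5.805253 = 1.451313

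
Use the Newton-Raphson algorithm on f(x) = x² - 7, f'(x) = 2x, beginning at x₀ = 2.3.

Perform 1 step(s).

f(x) = x² - 7
f'(x) = 2x
x₀ = 2.3

Newton-Raphson formula: x_{n+1} = x_n - f(x_n)/f'(x_n)

Iteration 1:
  f(2.300000) = -1.710000
  f'(2.300000) = 4.600000
  x_1 = 2.300000 - (-1.710000)/4.600000 = 2.671739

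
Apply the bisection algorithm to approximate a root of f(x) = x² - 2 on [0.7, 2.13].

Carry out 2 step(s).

f(x) = x² - 2
Initial interval: [0.7, 2.13]

Iteration 1:
  c_1 = (0.700000 + 2.130000)/2 = 1.415000
  f(c_1) = f(1.415000) = 0.002225
  f(a) × f(c) < 0, new interval: [0.700000, 1.415000]
Iteration 2:
  c_2 = (0.700000 + 1.415000)/2 = 1.057500
  f(c_2) = f(1.057500) = -0.881694
  f(a) × f(c) ≥ 0, new interval: [1.057500, 1.415000]

After 2 iteration(s), the approximation is c_2 = 1.057500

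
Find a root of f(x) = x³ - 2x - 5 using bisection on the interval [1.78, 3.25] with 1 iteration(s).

f(x) = x³ - 2x - 5
Initial interval: [1.78, 3.25]

Iteration 1:
  c_1 = (1.780000 + 3.250000)/2 = 2.515000
  f(c_1) = f(2.515000) = 5.877941
  f(a) × f(c) < 0, new interval: [1.780000, 2.515000]

After 1 iteration(s), the approximation is c_1 = 2.515000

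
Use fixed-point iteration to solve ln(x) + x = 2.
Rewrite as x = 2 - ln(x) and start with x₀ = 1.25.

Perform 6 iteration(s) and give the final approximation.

Equation: ln(x) + x = 2
Fixed-point form: x = 2 - ln(x)
x₀ = 1.25

x_1 = g(1.250000) = 1.776856
x_2 = g(1.776856) = 1.425154
x_3 = g(1.425154) = 1.645720
x_4 = g(1.645720) = 1.501822
x_5 = g(1.501822) = 1.593321
x_6 = g(1.593321) = 1.534180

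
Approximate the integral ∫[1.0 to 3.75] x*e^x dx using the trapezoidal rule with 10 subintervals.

f(x) = x*e^x
a = 1.0, b = 3.75, n = 10
h = (b - a)/n = 0.275000

Trapezoidal rule: (h/2)[f(x₀) + 2f(x₁) + 2f(x₂) + ... + f(xₙ)]

x_0 = 1.0000, f(x_0) = 2.718282, coefficient = 1
x_1 = 1.2750, f(x_1) = 4.562844, coefficient = 2
x_2 = 1.5500, f(x_2) = 7.302779, coefficient = 2
x_3 = 1.8250, f(x_3) = 11.320101, coefficient = 2
x_4 = 2.1000, f(x_4) = 17.148957, coefficient = 2
x_5 = 2.3750, f(x_5) = 25.533656, coefficient = 2
x_6 = 2.6500, f(x_6) = 37.508202, coefficient = 2
x_7 = 2.9250, f(x_7) = 54.505111, coefficient = 2
x_8 = 3.2000, f(x_8) = 78.504097, coefficient = 2
x_9 = 3.4750, f(x_9) = 112.234954, coefficient = 2
x_10 = 3.7500, f(x_10) = 159.454058, coefficient = 1

I ≈ (0.275000/2) × 859.413742 = 118.169390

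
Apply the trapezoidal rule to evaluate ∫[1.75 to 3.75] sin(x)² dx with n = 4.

f(x) = sin(x)²
a = 1.75, b = 3.75, n = 4
h = (b - a)/n = 0.500000

Trapezoidal rule: (h/2)[f(x₀) + 2f(x₁) + 2f(x₂) + ... + f(xₙ)]

x_0 = 1.7500, f(x_0) = 0.968228, coefficient = 1
x_1 = 2.2500, f(x_1) = 0.605398, coefficient = 2
x_2 = 2.7500, f(x_2) = 0.145665, coefficient = 2
x_3 = 3.2500, f(x_3) = 0.011706, coefficient = 2
x_4 = 3.7500, f(x_4) = 0.326682, coefficient = 1

I ≈ (0.500000/2) × 2.820449 = 0.705112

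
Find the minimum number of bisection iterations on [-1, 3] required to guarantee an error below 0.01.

We need (b-a)/2^n ≤ 0.01
(3 - (-1))/2^n ≤ 0.01
4/2^n ≤ 0.01
2^n ≥ 400
n ≥ log₂(400) = 8.64
n ≥ 9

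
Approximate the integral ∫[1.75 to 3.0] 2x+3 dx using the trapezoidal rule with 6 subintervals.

f(x) = 2x+3
a = 1.75, b = 3.0, n = 6
h = (b - a)/n = 0.208333

Trapezoidal rule: (h/2)[f(x₀) + 2f(x₁) + 2f(x₂) + ... + f(xₙ)]

x_0 = 1.7500, f(x_0) = 6.500000, coefficient = 1
x_1 = 1.9583, f(x_1) = 6.916667, coefficient = 2
x_2 = 2.1667, f(x_2) = 7.333333, coefficient = 2
x_3 = 2.3750, f(x_3) = 7.750000, coefficient = 2
x_4 = 2.5833, f(x_4) = 8.166667, coefficient = 2
x_5 = 2.7917, f(x_5) = 8.583333, coefficient = 2
x_6 = 3.0000, f(x_6) = 9.000000, coefficient = 1

I ≈ (0.208333/2) × 93.000000 = 9.687500
Exact value: 9.687500
Error: 0.000000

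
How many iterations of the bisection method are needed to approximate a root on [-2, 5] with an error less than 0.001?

We need (b-a)/2^n ≤ 0.001
(5 - (-2))/2^n ≤ 0.001
7/2^n ≤ 0.001
2^n ≥ 7000
n ≥ log₂(7000) = 12.77
n ≥ 13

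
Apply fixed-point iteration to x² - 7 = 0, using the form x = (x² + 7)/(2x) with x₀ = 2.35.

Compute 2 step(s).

Equation: x² - 7 = 0
Fixed-point form: x = (x² + 7)/(2x)
x₀ = 2.35

x_1 = g(2.350000) = 2.664362
x_2 = g(2.664362) = 2.645816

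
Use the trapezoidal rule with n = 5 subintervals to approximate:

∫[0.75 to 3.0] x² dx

f(x) = x²
a = 0.75, b = 3.0, n = 5
h = (b - a)/n = 0.450000

Trapezoidal rule: (h/2)[f(x₀) + 2f(x₁) + 2f(x₂) + ... + f(xₙ)]

x_0 = 0.7500, f(x_0) = 0.562500, coefficient = 1
x_1 = 1.2000, f(x_1) = 1.440000, coefficient = 2
x_2 = 1.6500, f(x_2) = 2.722500, coefficient = 2
x_3 = 2.1000, f(x_3) = 4.410000, coefficient = 2
x_4 = 2.5500, f(x_4) = 6.502500, coefficient = 2
x_5 = 3.0000, f(x_5) = 9.000000, coefficient = 1

I ≈ (0.450000/2) × 39.712500 = 8.935313
Exact value: 8.859375
Error: 0.075938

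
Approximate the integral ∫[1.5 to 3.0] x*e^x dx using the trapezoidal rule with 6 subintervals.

f(x) = x*e^x
a = 1.5, b = 3.0, n = 6
h = (b - a)/n = 0.250000

Trapezoidal rule: (h/2)[f(x₀) + 2f(x₁) + 2f(x₂) + ... + f(xₙ)]

x_0 = 1.5000, f(x_0) = 6.722534, coefficient = 1
x_1 = 1.7500, f(x_1) = 10.070555, coefficient = 2
x_2 = 2.0000, f(x_2) = 14.778112, coefficient = 2
x_3 = 2.2500, f(x_3) = 21.347406, coefficient = 2
x_4 = 2.5000, f(x_4) = 30.456235, coefficient = 2
x_5 = 2.7500, f(x_5) = 43.017238, coefficient = 2
x_6 = 3.0000, f(x_6) = 60.256611, coefficient = 1

I ≈ (0.250000/2) × 306.318235 = 38.289779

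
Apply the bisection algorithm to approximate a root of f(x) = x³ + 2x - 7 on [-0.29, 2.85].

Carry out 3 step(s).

f(x) = x³ + 2x - 7
Initial interval: [-0.29, 2.85]

Iteration 1:
  c_1 = (-0.290000 + 2.850000)/2 = 1.280000
  f(c_1) = f(1.280000) = -2.342848
  f(a) × f(c) ≥ 0, new interval: [1.280000, 2.850000]
Iteration 2:
  c_2 = (1.280000 + 2.850000)/2 = 2.065000
  f(c_2) = f(2.065000) = 5.935625
  f(a) × f(c) < 0, new interval: [1.280000, 2.065000]
Iteration 3:
  c_3 = (1.280000 + 2.065000)/2 = 1.672500
  f(c_3) = f(1.672500) = 1.023411
  f(a) × f(c) < 0, new interval: [1.280000, 1.672500]

After 3 iteration(s), the approximation is c_3 = 1.672500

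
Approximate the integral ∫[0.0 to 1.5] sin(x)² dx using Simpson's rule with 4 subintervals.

f(x) = sin(x)²
a = 0.0, b = 1.5, n = 4
h = (b - a)/n = 0.375000

Simpson's rule: (h/3)[f(x₀) + 4f(x₁) + 2f(x₂) + ... + f(xₙ)]

x_0 = 0.0000, f(x_0) = 0.000000, coefficient = 1
x_1 = 0.3750, f(x_1) = 0.134156, coefficient = 4
x_2 = 0.7500, f(x_2) = 0.464631, coefficient = 2
x_3 = 1.1250, f(x_3) = 0.814087, coefficient = 4
x_4 = 1.5000, f(x_4) = 0.994996, coefficient = 1

I ≈ (0.375000/3) × 5.717229 = 0.714654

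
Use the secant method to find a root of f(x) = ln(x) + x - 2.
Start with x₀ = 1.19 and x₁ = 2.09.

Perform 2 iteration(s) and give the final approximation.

f(x) = ln(x) + x - 2
x₀ = 1.19, x₁ = 2.09

Secant formula: x_{n+1} = x_n - f(x_n)(x_n - x_{n-1})/(f(x_n) - f(x_{n-1}))

Iteration 1:
  f(1.190000) = -0.636047
  f(2.090000) = 0.827164
  x_2 = 2.090000 - 0.827164×(2.090000 - 1.190000)/(0.827164 - (-0.636047))
       = 1.581223
Iteration 2:
  f(2.090000) = 0.827164
  f(1.581223) = 0.039422
  x_3 = 1.581223 - 0.039422×(1.581223 - 2.090000)/(0.039422 - 0.827164)
       = 1.555762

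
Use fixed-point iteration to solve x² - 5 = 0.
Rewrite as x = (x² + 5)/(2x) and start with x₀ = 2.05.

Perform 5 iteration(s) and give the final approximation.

Equation: x² - 5 = 0
Fixed-point form: x = (x² + 5)/(2x)
x₀ = 2.05

x_1 = g(2.050000) = 2.244512
x_2 = g(2.244512) = 2.236084
x_3 = g(2.236084) = 2.236068
x_4 = g(2.236068) = 2.236068
x_5 = g(2.236068) = 2.236068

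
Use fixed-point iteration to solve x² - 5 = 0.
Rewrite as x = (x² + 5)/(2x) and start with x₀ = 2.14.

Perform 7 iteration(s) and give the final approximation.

Equation: x² - 5 = 0
Fixed-point form: x = (x² + 5)/(2x)
x₀ = 2.14

x_1 = g(2.140000) = 2.238224
x_2 = g(2.238224) = 2.236069
x_3 = g(2.236069) = 2.236068
x_4 = g(2.236068) = 2.236068
x_5 = g(2.236068) = 2.236068
x_6 = g(2.236068) = 2.236068
x_7 = g(2.236068) = 2.236068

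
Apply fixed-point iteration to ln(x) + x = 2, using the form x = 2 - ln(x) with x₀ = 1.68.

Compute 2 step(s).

Equation: ln(x) + x = 2
Fixed-point form: x = 2 - ln(x)
x₀ = 1.68

x_1 = g(1.680000) = 1.481206
x_2 = g(1.481206) = 1.607143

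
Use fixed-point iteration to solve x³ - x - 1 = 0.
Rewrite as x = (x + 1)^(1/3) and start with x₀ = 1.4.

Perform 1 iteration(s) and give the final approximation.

Equation: x³ - x - 1 = 0
Fixed-point form: x = (x + 1)^(1/3)
x₀ = 1.4

x_1 = g(1.400000) = 1.338866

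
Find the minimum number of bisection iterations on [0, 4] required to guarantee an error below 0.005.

We need (b-a)/2^n ≤ 0.005
(4 - 0)/2^n ≤ 0.005
4/2^n ≤ 0.005
2^n ≥ 800
n ≥ log₂(800) = 9.64
n ≥ 10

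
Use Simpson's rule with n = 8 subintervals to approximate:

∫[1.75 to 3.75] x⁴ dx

f(x) = x⁴
a = 1.75, b = 3.75, n = 8
h = (b - a)/n = 0.250000

Simpson's rule: (h/3)[f(x₀) + 4f(x₁) + 2f(x₂) + ... + f(xₙ)]

x_0 = 1.7500, f(x_0) = 9.378906, coefficient = 1
x_1 = 2.0000, f(x_1) = 16.000000, coefficient = 4
x_2 = 2.2500, f(x_2) = 25.628906, coefficient = 2
x_3 = 2.5000, f(x_3) = 39.062500, coefficient = 4
x_4 = 2.7500, f(x_4) = 57.191406, coefficient = 2
x_5 = 3.0000, f(x_5) = 81.000000, coefficient = 4
x_6 = 3.2500, f(x_6) = 111.566406, coefficient = 2
x_7 = 3.5000, f(x_7) = 150.062500, coefficient = 4
x_8 = 3.7500, f(x_8) = 197.753906, coefficient = 1

I ≈ (0.250000/3) × 1740.406250 = 145.033854
Exact value: 145.032813
Error: 0.001042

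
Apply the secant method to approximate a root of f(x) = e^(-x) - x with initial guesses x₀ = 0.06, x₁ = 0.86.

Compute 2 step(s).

f(x) = e^(-x) - x
x₀ = 0.06, x₁ = 0.86

Secant formula: x_{n+1} = x_n - f(x_n)(x_n - x_{n-1})/(f(x_n) - f(x_{n-1}))

Iteration 1:
  f(0.060000) = 0.881765
  f(0.860000) = -0.436838
  x_2 = 0.860000 - (-0.436838)×(0.860000 - 0.060000)/(-0.436838 - 0.881765)
       = 0.594969
Iteration 2:
  f(0.860000) = -0.436838
  f(0.594969) = -0.043390
  x_3 = 0.594969 - (-0.043390)×(0.594969 - 0.860000)/(-0.043390 - (-0.436838))
       = 0.565741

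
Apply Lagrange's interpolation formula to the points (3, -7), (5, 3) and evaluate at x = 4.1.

Lagrange interpolation formula:
P(x) = Σ yᵢ × Lᵢ(x)
where Lᵢ(x) = Π_{j≠i} (x - xⱼ)/(xᵢ - xⱼ)

L_0(4.1) = (4.1 - 5)/(3 - 5) = 0.450000
L_1(4.1) = (4.1 - 3)/(5 - 3) = 0.550000

P(4.1) = (-7)×L_0(4.1) + 3×L_1(4.1)
P(4.1) = -1.500000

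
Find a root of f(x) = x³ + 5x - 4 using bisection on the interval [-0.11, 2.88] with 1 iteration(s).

f(x) = x³ + 5x - 4
Initial interval: [-0.11, 2.88]

Iteration 1:
  c_1 = (-0.110000 + 2.880000)/2 = 1.385000
  f(c_1) = f(1.385000) = 5.581742
  f(a) × f(c) < 0, new interval: [-0.110000, 1.385000]

After 1 iteration(s), the approximation is c_1 = 1.385000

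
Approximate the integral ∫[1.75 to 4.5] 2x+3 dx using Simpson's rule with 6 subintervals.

f(x) = 2x+3
a = 1.75, b = 4.5, n = 6
h = (b - a)/n = 0.458333

Simpson's rule: (h/3)[f(x₀) + 4f(x₁) + 2f(x₂) + ... + f(xₙ)]

x_0 = 1.7500, f(x_0) = 6.500000, coefficient = 1
x_1 = 2.2083, f(x_1) = 7.416667, coefficient = 4
x_2 = 2.6667, f(x_2) = 8.333333, coefficient = 2
x_3 = 3.1250, f(x_3) = 9.250000, coefficient = 4
x_4 = 3.5833, f(x_4) = 10.166667, coefficient = 2
x_5 = 4.0417, f(x_5) = 11.083333, coefficient = 4
x_6 = 4.5000, f(x_6) = 12.000000, coefficient = 1

I ≈ (0.458333/3) × 166.500000 = 25.437500
Exact value: 25.437500
Error: 0.000000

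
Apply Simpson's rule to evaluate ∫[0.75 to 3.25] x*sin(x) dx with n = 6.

f(x) = x*sin(x)
a = 0.75, b = 3.25, n = 6
h = (b - a)/n = 0.416667

Simpson's rule: (h/3)[f(x₀) + 4f(x₁) + 2f(x₂) + ... + f(xₙ)]

x_0 = 0.7500, f(x_0) = 0.511229, coefficient = 1
x_1 = 1.1667, f(x_1) = 1.072686, coefficient = 4
x_2 = 1.5833, f(x_2) = 1.583209, coefficient = 2
x_3 = 2.0000, f(x_3) = 1.818595, coefficient = 4
x_4 = 2.4167, f(x_4) = 1.602443, coefficient = 2
x_5 = 2.8333, f(x_5) = 0.859635, coefficient = 4
x_6 = 3.2500, f(x_6) = -0.351634, coefficient = 1

I ≈ (0.416667/3) × 21.534561 = 2.990911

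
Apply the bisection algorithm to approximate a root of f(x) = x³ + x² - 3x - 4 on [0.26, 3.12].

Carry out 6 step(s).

f(x) = x³ + x² - 3x - 4
Initial interval: [0.26, 3.12]

Iteration 1:
  c_1 = (0.260000 + 3.120000)/2 = 1.690000
  f(c_1) = f(1.690000) = -1.387091
  f(a) × f(c) ≥ 0, new interval: [1.690000, 3.120000]
Iteration 2:
  c_2 = (1.690000 + 3.120000)/2 = 2.405000
  f(c_2) = f(2.405000) = 8.479605
  f(a) × f(c) < 0, new interval: [1.690000, 2.405000]
Iteration 3:
  c_3 = (1.690000 + 2.405000)/2 = 2.047500
  f(c_3) = f(2.047500) = 2.633401
  f(a) × f(c) < 0, new interval: [1.690000, 2.047500]
Iteration 4:
  c_4 = (1.690000 + 2.047500)/2 = 1.868750
  f(c_4) = f(1.868750) = 0.412075
  f(a) × f(c) < 0, new interval: [1.690000, 1.868750]
Iteration 5:
  c_5 = (1.690000 + 1.868750)/2 = 1.779375
  f(c_5) = f(1.779375) = -0.538136
  f(a) × f(c) ≥ 0, new interval: [1.779375, 1.868750]
Iteration 6:
  c_6 = (1.779375 + 1.868750)/2 = 1.824063
  f(c_6) = f(1.824063) = -0.075955
  f(a) × f(c) ≥ 0, new interval: [1.824063, 1.868750]

After 6 iteration(s), the approximation is c_6 = 1.824063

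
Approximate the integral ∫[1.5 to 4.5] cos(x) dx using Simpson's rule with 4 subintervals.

f(x) = cos(x)
a = 1.5, b = 4.5, n = 4
h = (b - a)/n = 0.750000

Simpson's rule: (h/3)[f(x₀) + 4f(x₁) + 2f(x₂) + ... + f(xₙ)]

x_0 = 1.5000, f(x_0) = 0.070737, coefficient = 1
x_1 = 2.2500, f(x_1) = -0.628174, coefficient = 4
x_2 = 3.0000, f(x_2) = -0.989992, coefficient = 2
x_3 = 3.7500, f(x_3) = -0.820559, coefficient = 4
x_4 = 4.5000, f(x_4) = -0.210796, coefficient = 1

I ≈ (0.750000/3) × -7.914976 = -1.978744
Exact value: -1.975025
Error: 0.003719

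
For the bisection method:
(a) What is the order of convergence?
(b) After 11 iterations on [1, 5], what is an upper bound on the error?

(a) Bisection has linear (order 1) convergence; the error is halved each step.

(b) Error bound = (b-a)/2^n = (5 - 1)/2^{11}
    = 4/2^{11}

(a) 1 (linear); (b) error ≤ 1.95e-03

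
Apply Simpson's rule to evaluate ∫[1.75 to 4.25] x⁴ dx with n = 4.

f(x) = x⁴
a = 1.75, b = 4.25, n = 4
h = (b - a)/n = 0.625000

Simpson's rule: (h/3)[f(x₀) + 4f(x₁) + 2f(x₂) + ... + f(xₙ)]

x_0 = 1.7500, f(x_0) = 9.378906, coefficient = 1
x_1 = 2.3750, f(x_1) = 31.816650, coefficient = 4
x_2 = 3.0000, f(x_2) = 81.000000, coefficient = 2
x_3 = 3.6250, f(x_3) = 172.676025, coefficient = 4
x_4 = 4.2500, f(x_4) = 326.253906, coefficient = 1

I ≈ (0.625000/3) × 1315.603516 = 274.084066
Exact value: 274.033203
Error: 0.050863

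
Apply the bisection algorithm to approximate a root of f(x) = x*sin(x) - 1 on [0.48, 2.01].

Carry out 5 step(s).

f(x) = x*sin(x) - 1
Initial interval: [0.48, 2.01]

Iteration 1:
  c_1 = (0.480000 + 2.010000)/2 = 1.245000
  f(c_1) = f(1.245000) = 0.179508
  f(a) × f(c) < 0, new interval: [0.480000, 1.245000]
Iteration 2:
  c_2 = (0.480000 + 1.245000)/2 = 0.862500
  f(c_2) = f(0.862500) = -0.344956
  f(a) × f(c) ≥ 0, new interval: [0.862500, 1.245000]
Iteration 3:
  c_3 = (0.862500 + 1.245000)/2 = 1.053750
  f(c_3) = f(1.053750) = -0.083993
  f(a) × f(c) ≥ 0, new interval: [1.053750, 1.245000]
Iteration 4:
  c_4 = (1.053750 + 1.245000)/2 = 1.149375
  f(c_4) = f(1.149375) = 0.048814
  f(a) × f(c) < 0, new interval: [1.053750, 1.149375]
Iteration 5:
  c_5 = (1.053750 + 1.149375)/2 = 1.101562
  f(c_5) = f(1.101562) = -0.017500
  f(a) × f(c) ≥ 0, new interval: [1.101562, 1.149375]

After 5 iteration(s), the approximation is c_5 = 1.101562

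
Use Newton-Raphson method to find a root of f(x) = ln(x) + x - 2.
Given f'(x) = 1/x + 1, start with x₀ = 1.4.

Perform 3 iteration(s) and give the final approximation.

f(x) = ln(x) + x - 2
f'(x) = 1/x + 1
x₀ = 1.4

Newton-Raphson formula: x_{n+1} = x_n - f(x_n)/f'(x_n)

Iteration 1:
  f(1.400000) = -0.263528
  f'(1.400000) = 1.714286
  x_1 = 1.400000 - (-0.263528)/1.714286 = 1.553725
Iteration 2:
  f(1.553725) = -0.005621
  f'(1.553725) = 1.643615
  x_2 = 1.553725 - (-0.005621)/1.643615 = 1.557144
Iteration 3:
  f(1.557144) = -0.000002
  f'(1.557144) = 1.642201
  x_3 = 1.557144 - (-0.000002)/1.642201 = 1.557146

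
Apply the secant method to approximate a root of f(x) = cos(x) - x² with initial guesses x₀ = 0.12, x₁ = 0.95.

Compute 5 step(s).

f(x) = cos(x) - x²
x₀ = 0.12, x₁ = 0.95

Secant formula: x_{n+1} = x_n - f(x_n)(x_n - x_{n-1})/(f(x_n) - f(x_{n-1}))

Iteration 1:
  f(0.120000) = 0.978409
  f(0.950000) = -0.320817
  x_2 = 0.950000 - (-0.320817)×(0.950000 - 0.120000)/(-0.320817 - 0.978409)
       = 0.745049
Iteration 2:
  f(0.950000) = -0.320817
  f(0.745049) = 0.179957
  x_3 = 0.745049 - 0.179957×(0.745049 - 0.950000)/(0.179957 - (-0.320817))
       = 0.818700
Iteration 3:
  f(0.745049) = 0.179957
  f(0.818700) = 0.012902
  x_4 = 0.818700 - 0.012902×(0.818700 - 0.745049)/(0.012902 - 0.179957)
       = 0.824388
Iteration 4:
  f(0.818700) = 0.012902
  f(0.824388) = -0.000609
  x_5 = 0.824388 - (-0.000609)×(0.824388 - 0.818700)/(-0.000609 - 0.012902)
       = 0.824132
Iteration 5:
  f(0.824388) = -0.000609
  f(0.824132) = 0.000002
  x_6 = 0.824132 - 0.000002×(0.824132 - 0.824388)/(0.000002 - (-0.000609))
       = 0.824132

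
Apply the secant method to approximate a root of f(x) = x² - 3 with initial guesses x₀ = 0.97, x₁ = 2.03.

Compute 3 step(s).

f(x) = x² - 3
x₀ = 0.97, x₁ = 2.03

Secant formula: x_{n+1} = x_n - f(x_n)(x_n - x_{n-1})/(f(x_n) - f(x_{n-1}))

Iteration 1:
  f(0.970000) = -2.059100
  f(2.030000) = 1.120900
  x_2 = 2.030000 - 1.120900×(2.030000 - 0.970000)/(1.120900 - (-2.059100))
       = 1.656367
Iteration 2:
  f(2.030000) = 1.120900
  f(1.656367) = -0.256449
  x_3 = 1.656367 - (-0.256449)×(1.656367 - 2.030000)/(-0.256449 - 1.120900)
       = 1.725934
Iteration 3:
  f(1.656367) = -0.256449
  f(1.725934) = -0.021153
  x_4 = 1.725934 - (-0.021153)×(1.725934 - 1.656367)/(-0.021153 - (-0.256449))
       = 1.732188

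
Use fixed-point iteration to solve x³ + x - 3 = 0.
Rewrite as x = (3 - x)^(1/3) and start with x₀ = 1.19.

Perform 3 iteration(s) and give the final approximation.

Equation: x³ + x - 3 = 0
Fixed-point form: x = (3 - x)^(1/3)
x₀ = 1.19

x_1 = g(1.190000) = 1.218689
x_2 = g(1.218689) = 1.212216
x_3 = g(1.212216) = 1.213682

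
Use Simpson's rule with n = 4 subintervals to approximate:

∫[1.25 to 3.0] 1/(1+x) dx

f(x) = 1/(1+x)
a = 1.25, b = 3.0, n = 4
h = (b - a)/n = 0.437500

Simpson's rule: (h/3)[f(x₀) + 4f(x₁) + 2f(x₂) + ... + f(xₙ)]

x_0 = 1.2500, f(x_0) = 0.444444, coefficient = 1
x_1 = 1.6875, f(x_1) = 0.372093, coefficient = 4
x_2 = 2.1250, f(x_2) = 0.320000, coefficient = 2
x_3 = 2.5625, f(x_3) = 0.280702, coefficient = 4
x_4 = 3.0000, f(x_4) = 0.250000, coefficient = 1

I ≈ (0.437500/3) × 3.945624 = 0.575403
Exact value: 0.575364
Error: 0.000039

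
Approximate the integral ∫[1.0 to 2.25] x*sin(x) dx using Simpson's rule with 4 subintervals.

f(x) = x*sin(x)
a = 1.0, b = 2.25, n = 4
h = (b - a)/n = 0.312500

Simpson's rule: (h/3)[f(x₀) + 4f(x₁) + 2f(x₂) + ... + f(xₙ)]

x_0 = 1.0000, f(x_0) = 0.841471, coefficient = 1
x_1 = 1.3125, f(x_1) = 1.268960, coefficient = 4
x_2 = 1.6250, f(x_2) = 1.622613, coefficient = 2
x_3 = 1.9375, f(x_3) = 1.808684, coefficient = 4
x_4 = 2.2500, f(x_4) = 1.750665, coefficient = 1

I ≈ (0.312500/3) × 18.147938 = 1.890410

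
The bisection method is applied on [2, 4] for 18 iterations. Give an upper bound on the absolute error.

Bisection error bound: |error| ≤ (b-a)/2^n
|error| ≤ (4 - 2)/2^18 = 2/2^18
|error| ≤ 0.0000076294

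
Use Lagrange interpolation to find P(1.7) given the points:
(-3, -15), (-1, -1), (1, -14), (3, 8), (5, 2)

Lagrange interpolation formula:
P(x) = Σ yᵢ × Lᵢ(x)
where Lᵢ(x) = Π_{j≠i} (x - xⱼ)/(xᵢ - xⱼ)

L_0(1.7) = (1.7 - (-1))/(-3 - (-1)) × (1.7 - 1)/(-3 - 1) × (1.7 - 3)/(-3 - 3) × (1.7 - 5)/(-3 - 5) = 0.021115
L_1(1.7) = (1.7 - (-3))/(-1 - (-3)) × (1.7 - 1)/(-1 - 1) × (1.7 - 3)/(-1 - 3) × (1.7 - 5)/(-1 - 5) = -0.147022
L_2(1.7) = (1.7 - (-3))/(1 - (-3)) × (1.7 - (-1))/(1 - (-1)) × (1.7 - 3)/(1 - 3) × (1.7 - 5)/(1 - 5) = 0.850627
L_3(1.7) = (1.7 - (-3))/(3 - (-3)) × (1.7 - (-1))/(3 - (-1)) × (1.7 - 1)/(3 - 1) × (1.7 - 5)/(3 - 5) = 0.305353
L_4(1.7) = (1.7 - (-3))/(5 - (-3)) × (1.7 - (-1))/(5 - (-1)) × (1.7 - 1)/(5 - 1) × (1.7 - 3)/(5 - 3) = -0.030073

P(1.7) = (-15)×L_0(1.7) + (-1)×L_1(1.7) + (-14)×L_2(1.7) + 8×L_3(1.7) + 2×L_4(1.7)
P(1.7) = -9.695793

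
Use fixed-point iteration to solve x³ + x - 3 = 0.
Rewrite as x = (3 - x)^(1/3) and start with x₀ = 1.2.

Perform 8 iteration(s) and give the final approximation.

Equation: x³ + x - 3 = 0
Fixed-point form: x = (3 - x)^(1/3)
x₀ = 1.2

x_1 = g(1.200000) = 1.216440
x_2 = g(1.216440) = 1.212726
x_3 = g(1.212726) = 1.213567
x_4 = g(1.213567) = 1.213377
x_5 = g(1.213377) = 1.213420
x_6 = g(1.213420) = 1.213410
x_7 = g(1.213410) = 1.213412
x_8 = g(1.213412) = 1.213412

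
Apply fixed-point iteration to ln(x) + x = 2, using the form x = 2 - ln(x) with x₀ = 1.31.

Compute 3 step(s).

Equation: ln(x) + x = 2
Fixed-point form: x = 2 - ln(x)
x₀ = 1.31

x_1 = g(1.310000) = 1.729973
x_2 = g(1.729973) = 1.451894
x_3 = g(1.451894) = 1.627131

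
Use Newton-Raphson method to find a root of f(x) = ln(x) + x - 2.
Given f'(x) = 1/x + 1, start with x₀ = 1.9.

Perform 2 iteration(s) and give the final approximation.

f(x) = ln(x) + x - 2
f'(x) = 1/x + 1
x₀ = 1.9

Newton-Raphson formula: x_{n+1} = x_n - f(x_n)/f'(x_n)

Iteration 1:
  f(1.900000) = 0.541854
  f'(1.900000) = 1.526316
  x_1 = 1.900000 - 0.541854/1.526316 = 1.544992
Iteration 2:
  f(1.544992) = -0.019989
  f'(1.544992) = 1.647252
  x_2 = 1.544992 - (-0.019989)/1.647252 = 1.557127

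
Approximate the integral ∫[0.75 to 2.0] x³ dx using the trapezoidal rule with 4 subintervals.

f(x) = x³
a = 0.75, b = 2.0, n = 4
h = (b - a)/n = 0.312500

Trapezoidal rule: (h/2)[f(x₀) + 2f(x₁) + 2f(x₂) + ... + f(xₙ)]

x_0 = 0.7500, f(x_0) = 0.421875, coefficient = 1
x_1 = 1.0625, f(x_1) = 1.199463, coefficient = 2
x_2 = 1.3750, f(x_2) = 2.599609, coefficient = 2
x_3 = 1.6875, f(x_3) = 4.805420, coefficient = 2
x_4 = 2.0000, f(x_4) = 8.000000, coefficient = 1

I ≈ (0.312500/2) × 25.630859 = 4.004822
Exact value: 3.920898
Error: 0.083923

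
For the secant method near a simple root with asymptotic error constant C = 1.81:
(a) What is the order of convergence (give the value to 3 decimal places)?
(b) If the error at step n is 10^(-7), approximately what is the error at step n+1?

(a) Secant method has superlinear convergence with order φ = (1+√5)/2 ≈ 1.618.
    This means |e_{n+1}| ≈ C|e_n|^1.618.

(b) With |e_n| = 10^(-7) and C = 1.81:
    |e_{n+1}| ≈ 1.81 × (10^(-7))^1.618 = 1.81 × 10^(-11.33)

(a) ≈ 1.618 (golden ratio); (b) |e_{n+1}| ≈ 8.540e-12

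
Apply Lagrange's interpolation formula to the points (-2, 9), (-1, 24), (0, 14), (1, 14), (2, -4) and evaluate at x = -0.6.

Lagrange interpolation formula:
P(x) = Σ yᵢ × Lᵢ(x)
where Lᵢ(x) = Π_{j≠i} (x - xⱼ)/(xᵢ - xⱼ)

L_0(-0.6) = (-0.6 - (-1))/(-2 - (-1)) × (-0.6 - 0)/(-2 - 0) × (-0.6 - 1)/(-2 - 1) × (-0.6 - 2)/(-2 - 2) = -0.041600
L_1(-0.6) = (-0.6 - (-2))/(-1 - (-2)) × (-0.6 - 0)/(-1 - 0) × (-0.6 - 1)/(-1 - 1) × (-0.6 - 2)/(-1 - 2) = 0.582400
L_2(-0.6) = (-0.6 - (-2))/(0 - (-2)) × (-0.6 - (-1))/(0 - (-1)) × (-0.6 - 1)/(0 - 1) × (-0.6 - 2)/(0 - 2) = 0.582400
L_3(-0.6) = (-0.6 - (-2))/(1 - (-2)) × (-0.6 - (-1))/(1 - (-1)) × (-0.6 - 0)/(1 - 0) × (-0.6 - 2)/(1 - 2) = -0.145600
L_4(-0.6) = (-0.6 - (-2))/(2 - (-2)) × (-0.6 - (-1))/(2 - (-1)) × (-0.6 - 0)/(2 - 0) × (-0.6 - 1)/(2 - 1) = 0.022400

P(-0.6) = 9×L_0(-0.6) + 24×L_1(-0.6) + 14×L_2(-0.6) + 14×L_3(-0.6) + (-4)×L_4(-0.6)
P(-0.6) = 19.628800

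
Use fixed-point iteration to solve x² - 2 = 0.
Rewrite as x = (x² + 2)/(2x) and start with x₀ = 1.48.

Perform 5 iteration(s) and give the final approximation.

Equation: x² - 2 = 0
Fixed-point form: x = (x² + 2)/(2x)
x₀ = 1.48

x_1 = g(1.480000) = 1.415676
x_2 = g(1.415676) = 1.414214
x_3 = g(1.414214) = 1.414214
x_4 = g(1.414214) = 1.414214
x_5 = g(1.414214) = 1.414214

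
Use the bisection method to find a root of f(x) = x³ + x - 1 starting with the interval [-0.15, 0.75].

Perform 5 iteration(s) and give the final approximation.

f(x) = x³ + x - 1
Initial interval: [-0.15, 0.75]

Iteration 1:
  c_1 = (-0.150000 + 0.750000)/2 = 0.300000
  f(c_1) = f(0.300000) = -0.673000
  f(a) × f(c) ≥ 0, new interval: [0.300000, 0.750000]
Iteration 2:
  c_2 = (0.300000 + 0.750000)/2 = 0.525000
  f(c_2) = f(0.525000) = -0.330297
  f(a) × f(c) ≥ 0, new interval: [0.525000, 0.750000]
Iteration 3:
  c_3 = (0.525000 + 0.750000)/2 = 0.637500
  f(c_3) = f(0.637500) = -0.103416
  f(a) × f(c) ≥ 0, new interval: [0.637500, 0.750000]
Iteration 4:
  c_4 = (0.637500 + 0.750000)/2 = 0.693750
  f(c_4) = f(0.693750) = 0.027644
  f(a) × f(c) < 0, new interval: [0.637500, 0.693750]
Iteration 5:
  c_5 = (0.637500 + 0.693750)/2 = 0.665625
  f(c_5) = f(0.665625) = -0.039465
  f(a) × f(c) ≥ 0, new interval: [0.665625, 0.693750]

After 5 iteration(s), the approximation is c_5 = 0.665625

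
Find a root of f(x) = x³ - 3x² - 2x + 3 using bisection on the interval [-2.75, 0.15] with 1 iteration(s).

f(x) = x³ - 3x² - 2x + 3
Initial interval: [-2.75, 0.15]

Iteration 1:
  c_1 = (-2.750000 + 0.150000)/2 = -1.300000
  f(c_1) = f(-1.300000) = -1.667000
  f(a) × f(c) ≥ 0, new interval: [-1.300000, 0.150000]

After 1 iteration(s), the approximation is c_1 = -1.300000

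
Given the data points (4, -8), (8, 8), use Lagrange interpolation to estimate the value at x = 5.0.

Lagrange interpolation formula:
P(x) = Σ yᵢ × Lᵢ(x)
where Lᵢ(x) = Π_{j≠i} (x - xⱼ)/(xᵢ - xⱼ)

L_0(5.0) = (5.0 - 8)/(4 - 8) = 0.750000
L_1(5.0) = (5.0 - 4)/(8 - 4) = 0.250000

P(5.0) = (-8)×L_0(5.0) + 8×L_1(5.0)
P(5.0) = -4.000000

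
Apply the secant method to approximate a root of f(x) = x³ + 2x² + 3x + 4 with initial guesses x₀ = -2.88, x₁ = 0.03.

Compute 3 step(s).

f(x) = x³ + 2x² + 3x + 4
x₀ = -2.88, x₁ = 0.03

Secant formula: x_{n+1} = x_n - f(x_n)(x_n - x_{n-1})/(f(x_n) - f(x_{n-1}))

Iteration 1:
  f(-2.880000) = -11.939072
  f(0.030000) = 4.091827
  x_2 = 0.030000 - 4.091827×(0.030000 - (-2.880000))/(4.091827 - (-11.939072))
       = -0.712767
Iteration 2:
  f(0.030000) = 4.091827
  f(-0.712767) = 2.515661
  x_3 = -0.712767 - 2.515661×(-0.712767 - 0.030000)/(2.515661 - 4.091827)
       = -1.898270
Iteration 3:
  f(-0.712767) = 2.515661
  f(-1.898270) = -1.328232
  x_4 = -1.898270 - (-1.328232)×(-1.898270 - (-0.712767))/(-1.328232 - 2.515661)
       = -1.488627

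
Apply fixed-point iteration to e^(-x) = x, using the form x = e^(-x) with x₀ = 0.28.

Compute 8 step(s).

Equation: e^(-x) = x
Fixed-point form: x = e^(-x)
x₀ = 0.28

x_1 = g(0.280000) = 0.755784
x_2 = g(0.755784) = 0.469642
x_3 = g(0.469642) = 0.625226
x_4 = g(0.625226) = 0.535141
x_5 = g(0.535141) = 0.585587
x_6 = g(0.585587) = 0.556779
x_7 = g(0.556779) = 0.573052
x_8 = g(0.573052) = 0.563802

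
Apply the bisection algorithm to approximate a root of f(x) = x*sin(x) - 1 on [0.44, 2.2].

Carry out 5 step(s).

f(x) = x*sin(x) - 1
Initial interval: [0.44, 2.2]

Iteration 1:
  c_1 = (0.440000 + 2.200000)/2 = 1.320000
  f(c_1) = f(1.320000) = 0.278704
  f(a) × f(c) < 0, new interval: [0.440000, 1.320000]
Iteration 2:
  c_2 = (0.440000 + 1.320000)/2 = 0.880000
  f(c_2) = f(0.880000) = -0.321750
  f(a) × f(c) ≥ 0, new interval: [0.880000, 1.320000]
Iteration 3:
  c_3 = (0.880000 + 1.320000)/2 = 1.100000
  f(c_3) = f(1.100000) = -0.019672
  f(a) × f(c) ≥ 0, new interval: [1.100000, 1.320000]
Iteration 4:
  c_4 = (1.100000 + 1.320000)/2 = 1.210000
  f(c_4) = f(1.210000) = 0.132095
  f(a) × f(c) < 0, new interval: [1.100000, 1.210000]
Iteration 5:
  c_5 = (1.100000 + 1.210000)/2 = 1.155000
  f(c_5) = f(1.155000) = 0.056588
  f(a) × f(c) < 0, new interval: [1.100000, 1.155000]

After 5 iteration(s), the approximation is c_5 = 1.155000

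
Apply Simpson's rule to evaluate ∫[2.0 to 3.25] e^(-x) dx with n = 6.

f(x) = e^(-x)
a = 2.0, b = 3.25, n = 6
h = (b - a)/n = 0.208333

Simpson's rule: (h/3)[f(x₀) + 4f(x₁) + 2f(x₂) + ... + f(xₙ)]

x_0 = 2.0000, f(x_0) = 0.135335, coefficient = 1
x_1 = 2.2083, f(x_1) = 0.109884, coefficient = 4
x_2 = 2.4167, f(x_2) = 0.089219, coefficient = 2
x_3 = 2.6250, f(x_3) = 0.072440, coefficient = 4
x_4 = 2.8333, f(x_4) = 0.058816, coefficient = 2
x_5 = 3.0417, f(x_5) = 0.047755, coefficient = 4
x_6 = 3.2500, f(x_6) = 0.038774, coefficient = 1

I ≈ (0.208333/3) × 1.390494 = 0.096562
Exact value: 0.096561
Error: 0.000001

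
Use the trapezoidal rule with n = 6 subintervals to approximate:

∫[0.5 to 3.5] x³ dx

f(x) = x³
a = 0.5, b = 3.5, n = 6
h = (b - a)/n = 0.500000

Trapezoidal rule: (h/2)[f(x₀) + 2f(x₁) + 2f(x₂) + ... + f(xₙ)]

x_0 = 0.5000, f(x_0) = 0.125000, coefficient = 1
x_1 = 1.0000, f(x_1) = 1.000000, coefficient = 2
x_2 = 1.5000, f(x_2) = 3.375000, coefficient = 2
x_3 = 2.0000, f(x_3) = 8.000000, coefficient = 2
x_4 = 2.5000, f(x_4) = 15.625000, coefficient = 2
x_5 = 3.0000, f(x_5) = 27.000000, coefficient = 2
x_6 = 3.5000, f(x_6) = 42.875000, coefficient = 1

I ≈ (0.500000/2) × 153.000000 = 38.250000
Exact value: 37.500000
Error: 0.750000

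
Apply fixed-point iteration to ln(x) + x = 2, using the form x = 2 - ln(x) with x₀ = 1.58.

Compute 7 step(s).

Equation: ln(x) + x = 2
Fixed-point form: x = 2 - ln(x)
x₀ = 1.58

x_1 = g(1.580000) = 1.542575
x_2 = g(1.542575) = 1.566547
x_3 = g(1.566547) = 1.551126
x_4 = g(1.551126) = 1.561019
x_5 = g(1.561019) = 1.554661
x_6 = g(1.554661) = 1.558742
x_7 = g(1.558742) = 1.556121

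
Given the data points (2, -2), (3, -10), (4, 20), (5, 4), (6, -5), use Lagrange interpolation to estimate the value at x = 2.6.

Lagrange interpolation formula:
P(x) = Σ yᵢ × Lᵢ(x)
where Lᵢ(x) = Π_{j≠i} (x - xⱼ)/(xᵢ - xⱼ)

L_0(2.6) = (2.6 - 3)/(2 - 3) × (2.6 - 4)/(2 - 4) × (2.6 - 5)/(2 - 5) × (2.6 - 6)/(2 - 6) = 0.190400
L_1(2.6) = (2.6 - 2)/(3 - 2) × (2.6 - 4)/(3 - 4) × (2.6 - 5)/(3 - 5) × (2.6 - 6)/(3 - 6) = 1.142400
L_2(2.6) = (2.6 - 2)/(4 - 2) × (2.6 - 3)/(4 - 3) × (2.6 - 5)/(4 - 5) × (2.6 - 6)/(4 - 6) = -0.489600
L_3(2.6) = (2.6 - 2)/(5 - 2) × (2.6 - 3)/(5 - 3) × (2.6 - 4)/(5 - 4) × (2.6 - 6)/(5 - 6) = 0.190400
L_4(2.6) = (2.6 - 2)/(6 - 2) × (2.6 - 3)/(6 - 3) × (2.6 - 4)/(6 - 4) × (2.6 - 5)/(6 - 5) = -0.033600

P(2.6) = (-2)×L_0(2.6) + (-10)×L_1(2.6) + 20×L_2(2.6) + 4×L_3(2.6) + (-5)×L_4(2.6)
P(2.6) = -20.667200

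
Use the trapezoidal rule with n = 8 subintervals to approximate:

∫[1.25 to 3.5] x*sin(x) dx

f(x) = x*sin(x)
a = 1.25, b = 3.5, n = 8
h = (b - a)/n = 0.281250

Trapezoidal rule: (h/2)[f(x₀) + 2f(x₁) + 2f(x₂) + ... + f(xₙ)]

x_0 = 1.2500, f(x_0) = 1.186231, coefficient = 1
x_1 = 1.5312, f(x_1) = 1.530053, coefficient = 2
x_2 = 1.8125, f(x_2) = 1.759814, coefficient = 2
x_3 = 2.0938, f(x_3) = 1.813916, coefficient = 2
x_4 = 2.3750, f(x_4) = 1.647502, coefficient = 2
x_5 = 2.6562, f(x_5) = 1.239171, coefficient = 2
x_6 = 2.9375, f(x_6) = 0.595369, coefficient = 2
x_7 = 3.2188, f(x_7) = -0.248104, coefficient = 2
x_8 = 3.5000, f(x_8) = -1.227741, coefficient = 1

I ≈ (0.281250/2) × 16.633929 = 2.339146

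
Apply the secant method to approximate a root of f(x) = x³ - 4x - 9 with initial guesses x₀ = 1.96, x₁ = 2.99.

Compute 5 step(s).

f(x) = x³ - 4x - 9
x₀ = 1.96, x₁ = 2.99

Secant formula: x_{n+1} = x_n - f(x_n)(x_n - x_{n-1})/(f(x_n) - f(x_{n-1}))

Iteration 1:
  f(1.960000) = -9.310464
  f(2.990000) = 5.770899
  x_2 = 2.990000 - 5.770899×(2.990000 - 1.960000)/(5.770899 - (-9.310464))
       = 2.595869
Iteration 2:
  f(2.990000) = 5.770899
  f(2.595869) = -1.891112
  x_3 = 2.595869 - (-1.891112)×(2.595869 - 2.990000)/(-1.891112 - 5.770899)
       = 2.693147
Iteration 3:
  f(2.595869) = -1.891112
  f(2.693147) = -0.239075
  x_4 = 2.693147 - (-0.239075)×(2.693147 - 2.595869)/(-0.239075 - (-1.891112))
       = 2.707225
Iteration 4:
  f(2.693147) = -0.239075
  f(2.707225) = 0.012535
  x_5 = 2.707225 - 0.012535×(2.707225 - 2.693147)/(0.012535 - (-0.239075))
       = 2.706524
Iteration 5:
  f(2.707225) = 0.012535
  f(2.706524) = -0.000076
  x_6 = 2.706524 - (-0.000076)×(2.706524 - 2.707225)/(-0.000076 - 0.012535)
       = 2.706528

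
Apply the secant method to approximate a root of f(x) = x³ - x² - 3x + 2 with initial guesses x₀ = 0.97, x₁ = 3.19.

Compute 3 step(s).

f(x) = x³ - x² - 3x + 2
x₀ = 0.97, x₁ = 3.19

Secant formula: x_{n+1} = x_n - f(x_n)(x_n - x_{n-1})/(f(x_n) - f(x_{n-1}))

Iteration 1:
  f(0.970000) = -0.938227
  f(3.190000) = 14.715659
  x_2 = 3.190000 - 14.715659×(3.190000 - 0.970000)/(14.715659 - (-0.938227))
       = 1.103057
Iteration 2:
  f(3.190000) = 14.715659
  f(1.103057) = -1.183778
  x_3 = 1.103057 - (-1.183778)×(1.103057 - 3.190000)/(-1.183778 - 14.715659)
       = 1.258439
Iteration 3:
  f(1.103057) = -1.183778
  f(1.258439) = -1.366035
  x_4 = 1.258439 - (-1.366035)×(1.258439 - 1.103057)/(-1.366035 - (-1.183778))
       = 0.093836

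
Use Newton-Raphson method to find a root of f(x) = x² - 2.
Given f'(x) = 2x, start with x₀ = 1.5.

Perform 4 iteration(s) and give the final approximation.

f(x) = x² - 2
f'(x) = 2x
x₀ = 1.5

Newton-Raphson formula: x_{n+1} = x_n - f(x_n)/f'(x_n)

Iteration 1:
  f(1.500000) = 0.250000
  f'(1.500000) = 3.000000
  x_1 = 1.500000 - 0.250000/3.000000 = 1.416667
Iteration 2:
  f(1.416667) = 0.006944
  f'(1.416667) = 2.833333
  x_2 = 1.416667 - 0.006944/2.833333 = 1.414216
Iteration 3:
  f(1.414216) = 0.000006
  f'(1.414216) = 2.828431
  x_3 = 1.414216 - 0.000006/2.828431 = 1.414214
Iteration 4:
  f(1.414214) = 0.000000
  f'(1.414214) = 2.828427
  x_4 = 1.414214 - 0.000000/2.828427 = 1.414214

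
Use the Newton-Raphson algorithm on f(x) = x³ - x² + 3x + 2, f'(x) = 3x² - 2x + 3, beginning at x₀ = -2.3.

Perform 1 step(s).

f(x) = x³ - x² + 3x + 2
f'(x) = 3x² - 2x + 3
x₀ = -2.3

Newton-Raphson formula: x_{n+1} = x_n - f(x_n)/f'(x_n)

Iteration 1:
  f(-2.300000) = -22.357000
  f'(-2.300000) = 23.470000
  x_1 = -2.300000 - (-22.357000)/23.470000 = -1.347422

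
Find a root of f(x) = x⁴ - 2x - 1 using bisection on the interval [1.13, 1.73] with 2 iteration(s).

f(x) = x⁴ - 2x - 1
Initial interval: [1.13, 1.73]

Iteration 1:
  c_1 = (1.130000 + 1.730000)/2 = 1.430000
  f(c_1) = f(1.430000) = 0.321616
  f(a) × f(c) < 0, new interval: [1.130000, 1.430000]
Iteration 2:
  c_2 = (1.130000 + 1.430000)/2 = 1.280000
  f(c_2) = f(1.280000) = -0.875645
  f(a) × f(c) ≥ 0, new interval: [1.280000, 1.430000]

After 2 iteration(s), the approximation is c_2 = 1.280000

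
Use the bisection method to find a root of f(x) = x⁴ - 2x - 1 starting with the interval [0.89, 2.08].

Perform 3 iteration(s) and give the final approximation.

f(x) = x⁴ - 2x - 1
Initial interval: [0.89, 2.08]

Iteration 1:
  c_1 = (0.890000 + 2.080000)/2 = 1.485000
  f(c_1) = f(1.485000) = 0.893017
  f(a) × f(c) < 0, new interval: [0.890000, 1.485000]
Iteration 2:
  c_2 = (0.890000 + 1.485000)/2 = 1.187500
  f(c_2) = f(1.187500) = -1.386459
  f(a) × f(c) ≥ 0, new interval: [1.187500, 1.485000]
Iteration 3:
  c_3 = (1.187500 + 1.485000)/2 = 1.336250
  f(c_3) = f(1.336250) = -0.484261
  f(a) × f(c) ≥ 0, new interval: [1.336250, 1.485000]

After 3 iteration(s), the approximation is c_3 = 1.336250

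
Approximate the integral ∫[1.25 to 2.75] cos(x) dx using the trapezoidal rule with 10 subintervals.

f(x) = cos(x)
a = 1.25, b = 2.75, n = 10
h = (b - a)/n = 0.150000

Trapezoidal rule: (h/2)[f(x₀) + 2f(x₁) + 2f(x₂) + ... + f(xₙ)]

x_0 = 1.2500, f(x_0) = 0.315322, coefficient = 1
x_1 = 1.4000, f(x_1) = 0.169967, coefficient = 2
x_2 = 1.5500, f(x_2) = 0.020795, coefficient = 2
x_3 = 1.7000, f(x_3) = -0.128844, coefficient = 2
x_4 = 1.8500, f(x_4) = -0.275590, coefficient = 2
x_5 = 2.0000, f(x_5) = -0.416147, coefficient = 2
x_6 = 2.1500, f(x_6) = -0.547358, coefficient = 2
x_7 = 2.3000, f(x_7) = -0.666276, coefficient = 2
x_8 = 2.4500, f(x_8) = -0.770231, coefficient = 2
x_9 = 2.6000, f(x_9) = -0.856889, coefficient = 2
x_10 = 2.7500, f(x_10) = -0.924302, coefficient = 1

I ≈ (0.150000/2) × -7.550127 = -0.566259
Exact value: -0.567324
Error: 0.001064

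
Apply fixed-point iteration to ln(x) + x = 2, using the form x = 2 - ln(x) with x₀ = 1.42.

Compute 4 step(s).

Equation: ln(x) + x = 2
Fixed-point form: x = 2 - ln(x)
x₀ = 1.42

x_1 = g(1.420000) = 1.649343
x_2 = g(1.649343) = 1.499623
x_3 = g(1.499623) = 1.594786
x_4 = g(1.594786) = 1.533260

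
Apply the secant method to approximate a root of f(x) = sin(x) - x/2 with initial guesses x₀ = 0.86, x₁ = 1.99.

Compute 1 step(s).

f(x) = sin(x) - x/2
x₀ = 0.86, x₁ = 1.99

Secant formula: x_{n+1} = x_n - f(x_n)(x_n - x_{n-1})/(f(x_n) - f(x_{n-1}))

Iteration 1:
  f(0.860000) = 0.327843
  f(1.990000) = -0.081587
  x_2 = 1.990000 - (-0.081587)×(1.990000 - 0.860000)/(-0.081587 - 0.327843)
       = 1.764826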